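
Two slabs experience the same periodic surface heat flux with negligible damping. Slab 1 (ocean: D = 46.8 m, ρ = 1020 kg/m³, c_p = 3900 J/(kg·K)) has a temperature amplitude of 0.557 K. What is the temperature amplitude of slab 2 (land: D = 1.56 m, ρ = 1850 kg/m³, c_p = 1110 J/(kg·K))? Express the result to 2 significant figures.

32 K

C_ocean = 1.86×10^8 J/(m²·K); C_land = 3.20×10^6 J/(m²·K).
A ∝ 1/C ⇒ A_land = A_ocean × C_ocean/C_land = 0.557 × 58.1 = 32.4 K.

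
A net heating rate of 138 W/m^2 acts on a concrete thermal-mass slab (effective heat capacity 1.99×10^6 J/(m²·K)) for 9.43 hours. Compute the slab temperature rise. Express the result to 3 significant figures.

2.35 K

Areal heat capacity C = 1.99×10^6 J/(m²·K) (given).
Net heat input Q = F Δt = 138 × (9.43 hours × 3600 s/hour) = 4.68×10^6 J/m².
ΔT = Q / C = 4.68×10^6 / 1.99×10^6 = 2.35 K.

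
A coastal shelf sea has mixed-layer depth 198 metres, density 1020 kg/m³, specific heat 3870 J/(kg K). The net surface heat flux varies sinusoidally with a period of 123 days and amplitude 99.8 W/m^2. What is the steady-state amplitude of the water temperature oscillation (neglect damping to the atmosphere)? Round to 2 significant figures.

0.22 K

Areal heat capacity C = ρ c_p D = 1020 × 3870 × 198 = 7.82×10^8 J/(m^2 K).
Angular frequency ω = 2π / T = 2π / 1.06×10^7 s = 5.91×10^-7 s⁻¹.
Cω = 7.82×10^8 × 5.91×10^-7 = 462 W/(m²·K).
Amplitude A = F₀ / (Cω) = 99.8 / 462 = 0.216 K.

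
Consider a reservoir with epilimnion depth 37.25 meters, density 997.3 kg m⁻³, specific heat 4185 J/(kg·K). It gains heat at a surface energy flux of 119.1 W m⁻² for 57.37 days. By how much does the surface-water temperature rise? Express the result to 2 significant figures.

3.8 K

Areal heat capacity C = ρ c_p D = 997.3 × 4185 × 37.25 = 1.55×10^8 J/(m²·K).
Net heat input Q = F Δt = 119.1 × (57.37 days × 86400 s/day) = 5.90×10^8 J/m².
ΔT = Q / C = 5.90×10^8 / 1.55×10^8 = 3.80 K.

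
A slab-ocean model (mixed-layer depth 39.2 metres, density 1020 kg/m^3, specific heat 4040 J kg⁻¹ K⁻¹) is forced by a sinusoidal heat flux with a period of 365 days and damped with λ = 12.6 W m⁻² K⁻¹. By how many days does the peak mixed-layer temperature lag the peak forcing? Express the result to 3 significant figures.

69.6 days

Areal heat capacity C = ρ c_p D = 1020 × 4040 × 39.2 = 1.62×10^8 J/(m^2 K).
ω = 2π / 3.15×10^7 s = 1.99×10^-7 s⁻¹.
Phase lag φ = arctan(Cω/λ) = arctan(32.2/12.6) = 1.20 rad.
Time lag = φ / ω = 1.20 / 1.99×10^-7 = 6.01×10^6 s = 69.6 days.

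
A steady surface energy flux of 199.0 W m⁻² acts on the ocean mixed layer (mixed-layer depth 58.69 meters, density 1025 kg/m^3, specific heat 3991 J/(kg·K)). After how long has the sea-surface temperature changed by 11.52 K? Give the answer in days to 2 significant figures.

160 days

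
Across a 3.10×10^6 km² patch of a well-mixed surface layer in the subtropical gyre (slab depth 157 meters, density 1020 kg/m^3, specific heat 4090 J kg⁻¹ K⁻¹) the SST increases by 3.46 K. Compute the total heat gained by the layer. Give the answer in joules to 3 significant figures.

7.03×10^21 J

Areal heat capacity C = ρ c_p D = 1020 × 4090 × 157 = 6.55×10^8 J m⁻² K⁻¹.
Heat per unit area: q = C ΔT = 6.55×10^8 × 3.46 = 2.27×10^9 J/m².
Total heat: Q = q × A = 2.27×10^9 × (3.10×10^6 × 10⁶ m²) = 7.03×10^21 J.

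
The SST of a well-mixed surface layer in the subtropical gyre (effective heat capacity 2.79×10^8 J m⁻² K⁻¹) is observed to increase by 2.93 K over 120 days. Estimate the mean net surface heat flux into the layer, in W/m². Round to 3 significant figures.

78.8

Areal heat capacity C = 2.79×10^8 J m⁻² K⁻¹ (given).
Required heat per unit area: Q = C ΔT = 2.79×10^8 × 2.93 = 8.17×10^8 J/m².
Flux F = Q / Δt = 8.17×10^8 / 1.04×10^7 s = 78.8 W/m².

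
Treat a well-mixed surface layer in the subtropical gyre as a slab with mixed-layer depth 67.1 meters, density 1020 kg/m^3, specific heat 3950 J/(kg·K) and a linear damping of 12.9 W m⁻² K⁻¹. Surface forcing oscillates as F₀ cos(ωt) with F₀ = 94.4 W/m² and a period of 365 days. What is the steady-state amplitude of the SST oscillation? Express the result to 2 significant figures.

1.7 K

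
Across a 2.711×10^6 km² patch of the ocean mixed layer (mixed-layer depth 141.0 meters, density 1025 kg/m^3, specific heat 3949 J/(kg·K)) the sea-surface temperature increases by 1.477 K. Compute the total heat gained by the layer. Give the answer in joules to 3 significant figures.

Areal heat capacity C = ρ c_p D = 1025 × 3949 × 141.0 = 5.71×10^8 J/(m^2 K).
Heat per unit area: q = C ΔT = 5.71×10^8 × 1.477 = 8.43×10^8 J/m².
Total heat: Q = q × A = 8.43×10^8 × (2.711×10^6 × 10⁶ m²) = 2.29×10^21 J.

2.29×10^21 J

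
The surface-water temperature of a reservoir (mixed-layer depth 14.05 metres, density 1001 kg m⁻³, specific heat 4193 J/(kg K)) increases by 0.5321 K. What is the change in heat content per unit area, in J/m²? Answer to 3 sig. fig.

3.14×10^7

Areal heat capacity C = ρ c_p D = 1001 × 4193 × 14.05 = 5.90×10^7 J m⁻² K⁻¹.
ΔQ = C ΔT = 5.90×10^7 × 0.5321 = 3.14×10^7 J/m².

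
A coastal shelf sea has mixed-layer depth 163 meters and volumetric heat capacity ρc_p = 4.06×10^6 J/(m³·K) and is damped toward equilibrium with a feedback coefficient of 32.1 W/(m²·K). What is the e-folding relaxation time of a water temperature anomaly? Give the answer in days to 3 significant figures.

239 days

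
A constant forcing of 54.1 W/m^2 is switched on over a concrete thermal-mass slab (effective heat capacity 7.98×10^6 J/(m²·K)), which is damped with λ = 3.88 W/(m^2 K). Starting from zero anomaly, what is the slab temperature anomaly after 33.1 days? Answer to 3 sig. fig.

10.5 K

Areal heat capacity C = 7.98×10^6 J/(m²·K) (given).
τ = C / λ = 7.98×10^6 / 3.88 = 2.06×10^6 s.
Equilibrium anomaly ΔT_eq = F / λ = 54.1 / 3.88 = 13.9 K.
t = 33.1 days = 2.86×10^6 s, so t/τ = 1.39.
ΔT(t) = ΔT_eq (1 − e^(−t/τ)) = 13.9 × (1 − e^−1.39) = 10.5 K.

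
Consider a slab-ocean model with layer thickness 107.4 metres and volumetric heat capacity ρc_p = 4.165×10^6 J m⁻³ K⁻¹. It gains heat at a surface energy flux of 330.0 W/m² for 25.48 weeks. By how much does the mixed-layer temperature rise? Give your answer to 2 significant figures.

11 K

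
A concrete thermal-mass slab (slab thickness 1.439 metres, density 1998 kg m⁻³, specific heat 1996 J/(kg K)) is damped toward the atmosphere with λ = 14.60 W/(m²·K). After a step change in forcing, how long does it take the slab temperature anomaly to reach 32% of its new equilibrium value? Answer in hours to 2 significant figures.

Areal heat capacity C = ρ c_p D = 1998 × 1996 × 1.439 = 5.74×10^6 J m⁻² K⁻¹.
τ = C / λ = 5.74×10^6 / 14.60 = 3.93×10^5 s.
Fraction reached: 1 − e^(−t/τ) = 0.32 ⇒ t = −τ ln(1 − 0.32) = τ × 0.386.
t = 1.52×10^5 s = 42.1 hours.

42 hours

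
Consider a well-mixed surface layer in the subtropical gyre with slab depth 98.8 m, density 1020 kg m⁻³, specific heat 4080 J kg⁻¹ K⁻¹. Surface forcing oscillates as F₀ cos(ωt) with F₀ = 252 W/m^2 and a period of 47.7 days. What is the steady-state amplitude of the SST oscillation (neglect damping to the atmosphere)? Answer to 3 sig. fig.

0.402 K

Areal heat capacity C = ρ c_p D = 1020 × 4080 × 98.8 = 4.11×10^8 J/(m²·K).
Angular frequency ω = 2π / T = 2π / 4.12×10^6 s = 1.52×10^-6 s⁻¹.
Cω = 4.11×10^8 × 1.52×10^-6 = 627 W/(m²·K).
Amplitude A = F₀ / (Cω) = 252 / 627 = 0.402 K.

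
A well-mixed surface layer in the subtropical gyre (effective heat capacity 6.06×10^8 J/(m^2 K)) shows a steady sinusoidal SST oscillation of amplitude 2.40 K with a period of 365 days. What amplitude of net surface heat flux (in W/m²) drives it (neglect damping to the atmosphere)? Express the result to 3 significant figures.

Areal heat capacity C = 6.06×10^8 J/(m^2 K) (given).
ω = 2π / 3.15×10^7 s = 1.99×10^-7 s⁻¹.
Cω = 6.06×10^8 × 1.99×10^-7 = 121 W/(m²·K).
F₀ = A × Cω = 2.40 × 121 = 290 W/m².

290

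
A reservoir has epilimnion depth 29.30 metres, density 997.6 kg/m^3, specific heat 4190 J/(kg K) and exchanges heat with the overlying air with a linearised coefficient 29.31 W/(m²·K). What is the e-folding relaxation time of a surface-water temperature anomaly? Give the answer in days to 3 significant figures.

48.4 days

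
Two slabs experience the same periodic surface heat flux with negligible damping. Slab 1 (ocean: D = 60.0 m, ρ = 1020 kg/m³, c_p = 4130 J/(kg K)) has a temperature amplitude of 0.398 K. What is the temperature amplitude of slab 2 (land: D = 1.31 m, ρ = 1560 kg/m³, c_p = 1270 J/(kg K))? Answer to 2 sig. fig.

39 K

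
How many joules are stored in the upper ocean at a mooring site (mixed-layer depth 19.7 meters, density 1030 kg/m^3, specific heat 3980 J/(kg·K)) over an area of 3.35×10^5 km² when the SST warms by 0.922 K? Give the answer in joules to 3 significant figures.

2.49×10^19 J

Areal heat capacity C = ρ c_p D = 1030 × 3980 × 19.7 = 8.08×10^7 J/(m^2 K).
Heat per unit area: q = C ΔT = 8.08×10^7 × 0.922 = 7.45×10^7 J/m².
Total heat: Q = q × A = 7.45×10^7 × (3.35×10^5 × 10⁶ m²) = 2.49×10^19 J.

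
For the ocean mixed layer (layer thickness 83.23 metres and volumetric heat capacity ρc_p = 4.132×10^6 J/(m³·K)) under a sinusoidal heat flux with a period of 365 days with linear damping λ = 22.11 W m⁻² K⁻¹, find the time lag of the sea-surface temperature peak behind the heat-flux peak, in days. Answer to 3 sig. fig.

Areal heat capacity C = ρc_p × D = 4.132×10^6 × 83.23 = 3.44×10^8 J/(m^2 K).
ω = 2π / 3.15×10^7 s = 1.99×10^-7 s⁻¹.
Phase lag φ = arctan(Cω/λ) = arctan(68.5/22.11) = 1.26 rad.
Time lag = φ / ω = 1.26 / 1.99×10^-7 = 6.32×10^6 s = 73.1 days.

73.1 days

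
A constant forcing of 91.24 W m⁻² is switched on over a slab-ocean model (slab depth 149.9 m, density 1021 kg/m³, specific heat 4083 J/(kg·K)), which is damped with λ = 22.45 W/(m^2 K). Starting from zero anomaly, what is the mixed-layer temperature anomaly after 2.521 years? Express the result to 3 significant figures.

3.83 K

Areal heat capacity C = ρ c_p D = 1021 × 4083 × 149.9 = 6.25×10^8 J m⁻² K⁻¹.
τ = C / λ = 6.25×10^8 / 22.45 = 2.78×10^7 s.
Equilibrium anomaly ΔT_eq = F / λ = 91.24 / 22.45 = 4.06 K.
t = 2.521 years = 7.96×10^7 s, so t/τ = 2.86.
ΔT(t) = ΔT_eq (1 − e^(−t/τ)) = 4.06 × (1 − e^−2.86) = 3.83 K.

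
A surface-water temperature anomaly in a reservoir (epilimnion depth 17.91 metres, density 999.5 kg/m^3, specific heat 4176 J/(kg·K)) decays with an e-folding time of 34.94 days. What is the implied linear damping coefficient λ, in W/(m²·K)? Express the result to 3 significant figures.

Areal heat capacity C = ρ c_p D = 999.5 × 4176 × 17.91 = 7.48×10^7 J/(m²·K).
τ = 34.94 days = 3.02×10^6 s.
λ = C / τ = 7.48×10^7 / 3.02×10^6 = 24.8 W/(m²·K).

24.8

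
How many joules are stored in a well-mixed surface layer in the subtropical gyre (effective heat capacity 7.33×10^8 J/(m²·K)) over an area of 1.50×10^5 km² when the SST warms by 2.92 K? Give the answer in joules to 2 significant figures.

Areal heat capacity C = 7.33×10^8 J/(m²·K) (given).
Heat per unit area: q = C ΔT = 7.33×10^8 × 2.92 = 2.14×10^9 J/m².
Total heat: Q = q × A = 2.14×10^9 × (1.50×10^5 × 10⁶ m²) = 3.21×10^20 J.

3.2×10^20 J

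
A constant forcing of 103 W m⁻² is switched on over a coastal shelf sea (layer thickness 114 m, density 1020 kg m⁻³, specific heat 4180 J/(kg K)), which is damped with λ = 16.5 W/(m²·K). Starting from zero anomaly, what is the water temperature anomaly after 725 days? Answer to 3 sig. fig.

5.50 K

Areal heat capacity C = ρ c_p D = 1020 × 4180 × 114 = 4.86×10^8 J/(m^2 K).
τ = C / λ = 4.86×10^8 / 16.5 = 2.95×10^7 s.
Equilibrium anomaly ΔT_eq = F / λ = 103 / 16.5 = 6.24 K.
t = 725 days = 6.26×10^7 s, so t/τ = 2.13.
ΔT(t) = ΔT_eq (1 − e^(−t/τ)) = 6.24 × (1 − e^−2.13) = 5.50 K.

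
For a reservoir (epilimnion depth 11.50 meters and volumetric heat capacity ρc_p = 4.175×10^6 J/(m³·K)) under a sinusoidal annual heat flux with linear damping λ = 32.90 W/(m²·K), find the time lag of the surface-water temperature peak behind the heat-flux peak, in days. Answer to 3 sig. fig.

16.4 days

Areal heat capacity C = ρc_p × D = 4.175×10^6 × 11.50 = 4.80×10^7 J/(m²·K).
ω = 2π / 3.15×10^7 s = 1.99×10^-7 s⁻¹.
Phase lag φ = arctan(Cω/λ) = arctan(9.57/32.90) = 0.283 rad.
Time lag = φ / ω = 0.283 / 1.99×10^-7 = 1.42×10^6 s = 16.4 days.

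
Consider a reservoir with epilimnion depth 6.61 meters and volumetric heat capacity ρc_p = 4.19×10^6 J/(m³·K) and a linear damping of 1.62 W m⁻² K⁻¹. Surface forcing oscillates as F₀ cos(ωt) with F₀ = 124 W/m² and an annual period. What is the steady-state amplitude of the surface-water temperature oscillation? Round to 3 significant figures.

21.6 K

Areal heat capacity C = ρc_p × D = 4.19×10^6 × 6.61 = 2.77×10^7 J/(m^2 K).
Angular frequency ω = 2π / T = 2π / 3.15×10^7 s = 1.99×10^-7 s⁻¹.
√((Cω)² + λ²) = √((5.52)² + 1.62²) = 5.75 W/(m²·K).
Amplitude A = F₀ / √((Cω)²+λ²) = 124 / 5.75 = 21.6 K.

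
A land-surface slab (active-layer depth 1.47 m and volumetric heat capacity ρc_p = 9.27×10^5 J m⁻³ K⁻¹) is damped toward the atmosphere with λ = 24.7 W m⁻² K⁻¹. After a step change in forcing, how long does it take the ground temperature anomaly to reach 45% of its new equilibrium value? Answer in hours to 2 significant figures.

Areal heat capacity C = ρc_p × D = 9.27×10^5 × 1.47 = 1.36×10^6 J/(m^2 K).
τ = C / λ = 1.36×10^6 / 24.7 = 55200 s.
Fraction reached: 1 − e^(−t/τ) = 0.45 ⇒ t = −τ ln(1 − 0.45) = τ × 0.598.
t = 33000 s = 9.16 hours.

9.2 hours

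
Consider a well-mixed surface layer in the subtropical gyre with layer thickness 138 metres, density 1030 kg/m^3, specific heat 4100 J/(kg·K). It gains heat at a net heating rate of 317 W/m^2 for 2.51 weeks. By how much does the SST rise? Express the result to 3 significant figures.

0.826 K

Areal heat capacity C = ρ c_p D = 1030 × 4100 × 138 = 5.83×10^8 J/(m^2 K).
Net heat input Q = F Δt = 317 × (2.51 weeks × 6.048×10^5 s/week) = 4.81×10^8 J/m².
ΔT = Q / C = 4.81×10^8 / 5.83×10^8 = 0.826 K.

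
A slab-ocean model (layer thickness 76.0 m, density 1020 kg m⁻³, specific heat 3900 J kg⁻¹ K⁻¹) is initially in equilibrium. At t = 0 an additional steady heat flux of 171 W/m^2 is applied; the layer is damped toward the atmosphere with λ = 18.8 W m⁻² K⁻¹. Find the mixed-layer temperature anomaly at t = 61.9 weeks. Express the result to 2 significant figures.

8.2 K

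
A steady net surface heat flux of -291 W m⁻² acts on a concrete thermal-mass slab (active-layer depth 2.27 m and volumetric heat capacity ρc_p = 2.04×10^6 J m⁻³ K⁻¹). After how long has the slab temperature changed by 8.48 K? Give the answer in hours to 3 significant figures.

37.5 hours

Areal heat capacity C = ρc_p × D = 2.04×10^6 × 2.27 = 4.63×10^6 J m⁻² K⁻¹.
Time required: Δt = C ΔT / F = 4.63×10^6 × -8.48 / -291 = 1.35×10^5 s.
In hours: 1.35×10^5 s / (3600 s/hour) = 37.5 hours.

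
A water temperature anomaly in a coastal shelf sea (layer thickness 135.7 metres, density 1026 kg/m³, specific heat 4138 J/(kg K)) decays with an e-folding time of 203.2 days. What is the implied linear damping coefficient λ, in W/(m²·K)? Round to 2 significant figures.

33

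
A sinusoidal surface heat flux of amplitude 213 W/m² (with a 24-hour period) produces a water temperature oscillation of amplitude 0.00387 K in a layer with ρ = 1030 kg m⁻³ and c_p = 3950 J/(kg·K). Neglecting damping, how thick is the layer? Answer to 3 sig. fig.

186 m

ω = 2π / 86400 s = 7.27×10^-5 s⁻¹.
Required C = F₀ / (A ω) = 213 / (0.00387 × 7.27×10^-5) = 7.57×10^8 J/(m²·K).
D = C / (ρ c_p) = 7.57×10^8 / (1030 × 3950) = 186 m.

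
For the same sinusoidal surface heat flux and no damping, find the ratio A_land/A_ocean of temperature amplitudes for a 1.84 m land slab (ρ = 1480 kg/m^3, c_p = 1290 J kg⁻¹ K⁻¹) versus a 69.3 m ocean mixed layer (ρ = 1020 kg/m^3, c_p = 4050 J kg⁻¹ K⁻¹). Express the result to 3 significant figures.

81.5

C_ocean = 1020 × 4050 × 69.3 = 2.86×10^8 J/(m²·K).
C_land = 1480 × 1290 × 1.84 = 3.51×10^6 J/(m²·K).
Undamped amplitude ∝ 1/C, so A_land/A_ocean = C_ocean/C_land = 81.5.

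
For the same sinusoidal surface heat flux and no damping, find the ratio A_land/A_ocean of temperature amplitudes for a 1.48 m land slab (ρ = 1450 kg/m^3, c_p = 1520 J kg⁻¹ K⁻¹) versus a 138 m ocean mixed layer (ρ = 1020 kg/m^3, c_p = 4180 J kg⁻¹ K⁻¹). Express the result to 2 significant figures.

180

C_ocean = 1020 × 4180 × 138 = 5.88×10^8 J/(m²·K).
C_land = 1450 × 1520 × 1.48 = 3.26×10^6 J/(m²·K).
Undamped amplitude ∝ 1/C, so A_land/A_ocean = C_ocean/C_land = 180.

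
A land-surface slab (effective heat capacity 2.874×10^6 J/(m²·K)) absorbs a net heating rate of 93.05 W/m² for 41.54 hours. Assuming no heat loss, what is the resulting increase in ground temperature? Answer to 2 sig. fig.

4.8 K

Areal heat capacity C = 2.874×10^6 J/(m²·K) (given).
Net heat input Q = F Δt = 93.05 × (41.54 hours × 3600 s/hour) = 1.39×10^7 J/m².
ΔT = Q / C = 1.39×10^7 / 2.87×10^6 = 4.84 K.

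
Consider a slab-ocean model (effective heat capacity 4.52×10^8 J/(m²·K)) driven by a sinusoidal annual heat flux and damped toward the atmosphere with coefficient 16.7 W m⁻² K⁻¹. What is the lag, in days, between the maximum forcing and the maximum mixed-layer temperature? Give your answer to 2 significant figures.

Areal heat capacity C = 4.52×10^8 J/(m²·K) (given).
ω = 2π / 3.15×10^7 s = 1.99×10^-7 s⁻¹.
Phase lag φ = arctan(Cω/λ) = arctan(90.1/16.7) = 1.39 rad.
Time lag = φ / ω = 1.39 / 1.99×10^-7 = 6.96×10^6 s = 80.6 days.

81 days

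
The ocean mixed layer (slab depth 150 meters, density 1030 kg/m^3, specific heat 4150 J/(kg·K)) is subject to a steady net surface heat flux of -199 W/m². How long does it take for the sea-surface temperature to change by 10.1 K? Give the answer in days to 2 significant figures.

380 days

Areal heat capacity C = ρ c_p D = 1030 × 4150 × 150 = 6.41×10^8 J/(m²·K).
Time required: Δt = C ΔT / F = 6.41×10^8 × -10.1 / -199 = 3.25×10^7 s.
In days: 3.25×10^7 s / (86400 s/day) = 377 days.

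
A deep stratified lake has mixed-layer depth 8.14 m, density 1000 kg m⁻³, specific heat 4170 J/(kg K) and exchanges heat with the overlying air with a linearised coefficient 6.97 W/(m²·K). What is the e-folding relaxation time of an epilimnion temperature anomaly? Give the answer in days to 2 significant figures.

Areal heat capacity C = ρ c_p D = 1000 × 4170 × 8.14 = 3.39×10^7 J m⁻² K⁻¹.
Relaxation time τ = C / λ = 3.39×10^7 / 6.97 = 4.87×10^6 s.
In days: 4.87×10^6 s / (86400 s/day) = 56.4 days.

56 days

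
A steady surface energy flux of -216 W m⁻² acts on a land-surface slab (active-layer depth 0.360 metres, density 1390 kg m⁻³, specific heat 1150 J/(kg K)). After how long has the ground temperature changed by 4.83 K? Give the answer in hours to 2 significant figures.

3.6 hours

Areal heat capacity C = ρ c_p D = 1390 × 1150 × 0.360 = 5.75×10^5 J/(m^2 K).
Time required: Δt = C ΔT / F = 5.75×10^5 × -4.83 / -216 = 12900 s.
In hours: 12900 s / (3600 s/hour) = 3.57 hours.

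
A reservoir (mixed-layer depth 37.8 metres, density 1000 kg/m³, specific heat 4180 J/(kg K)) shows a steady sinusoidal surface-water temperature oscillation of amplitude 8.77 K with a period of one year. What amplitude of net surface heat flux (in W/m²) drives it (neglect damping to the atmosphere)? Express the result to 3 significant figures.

276

Areal heat capacity C = ρ c_p D = 1000 × 4180 × 37.8 = 1.58×10^8 J m⁻² K⁻¹.
ω = 2π / 3.15×10^7 s = 1.99×10^-7 s⁻¹.
Cω = 1.58×10^8 × 1.99×10^-7 = 31.5 W/(m²·K).
F₀ = A × Cω = 8.77 × 31.5 = 276 W/m².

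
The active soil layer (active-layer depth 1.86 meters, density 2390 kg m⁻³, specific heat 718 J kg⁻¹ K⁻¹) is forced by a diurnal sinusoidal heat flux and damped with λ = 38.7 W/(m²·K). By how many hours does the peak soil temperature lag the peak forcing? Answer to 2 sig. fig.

5.4 hours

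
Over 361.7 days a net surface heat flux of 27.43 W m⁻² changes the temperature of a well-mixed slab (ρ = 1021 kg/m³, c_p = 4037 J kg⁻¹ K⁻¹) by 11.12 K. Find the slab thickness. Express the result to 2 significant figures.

19 m

Heat input Q = F Δt = 27.43 × 3.13×10^7 s = 8.57×10^8 J/m².
Required areal heat capacity C = Q / ΔT = 7.71×10^7 J/(m²·K).
Depth D = C / (ρ c_p) = 7.71×10^7 / (1021 × 4037) = 18.7 m.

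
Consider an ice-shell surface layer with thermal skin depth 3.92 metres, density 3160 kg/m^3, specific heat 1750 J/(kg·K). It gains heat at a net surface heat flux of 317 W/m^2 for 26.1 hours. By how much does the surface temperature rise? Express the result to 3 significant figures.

Areal heat capacity C = ρ c_p D = 3160 × 1750 × 3.92 = 2.17×10^7 J/(m²·K).
Net heat input Q = F Δt = 317 × (26.1 hours × 3600 s/hour) = 2.98×10^7 J/m².
ΔT = Q / C = 2.98×10^7 / 2.17×10^7 = 1.37 K.

1.37 K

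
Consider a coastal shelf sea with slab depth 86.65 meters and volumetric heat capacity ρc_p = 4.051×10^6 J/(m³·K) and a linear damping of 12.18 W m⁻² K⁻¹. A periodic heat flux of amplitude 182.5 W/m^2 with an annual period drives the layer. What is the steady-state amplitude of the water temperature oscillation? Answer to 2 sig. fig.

Areal heat capacity C = ρc_p × D = 4.051×10^6 × 86.65 = 3.51×10^8 J m⁻² K⁻¹.
Angular frequency ω = 2π / T = 2π / 3.15×10^7 s = 1.99×10^-7 s⁻¹.
√((Cω)² + λ²) = √((69.9)² + 12.18²) = 71.0 W/(m²·K).
Amplitude A = F₀ / √((Cω)²+λ²) = 182.5 / 71.0 = 2.57 K.

2.6 K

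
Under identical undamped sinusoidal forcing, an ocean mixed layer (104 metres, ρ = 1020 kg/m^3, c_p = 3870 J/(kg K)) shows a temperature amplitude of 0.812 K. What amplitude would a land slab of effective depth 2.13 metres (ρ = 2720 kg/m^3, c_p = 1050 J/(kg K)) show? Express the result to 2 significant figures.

C_ocean = 4.11×10^8 J/(m²·K); C_land = 6.08×10^6 J/(m²·K).
A ∝ 1/C ⇒ A_land = A_ocean × C_ocean/C_land = 0.812 × 67.5 = 54.8 K.

55 K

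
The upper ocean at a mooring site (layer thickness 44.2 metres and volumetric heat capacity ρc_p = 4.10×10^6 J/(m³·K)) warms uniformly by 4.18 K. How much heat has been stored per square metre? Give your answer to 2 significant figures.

Areal heat capacity C = ρc_p × D = 4.10×10^6 × 44.2 = 1.81×10^8 J m⁻² K⁻¹.
ΔQ = C ΔT = 1.81×10^8 × 4.18 = 7.57×10^8 J/m².

7.6×10^8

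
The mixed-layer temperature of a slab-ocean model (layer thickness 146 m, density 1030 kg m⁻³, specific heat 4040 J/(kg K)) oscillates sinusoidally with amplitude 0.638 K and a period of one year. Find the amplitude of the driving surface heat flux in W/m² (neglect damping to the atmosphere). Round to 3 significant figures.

Areal heat capacity C = ρ c_p D = 1030 × 4040 × 146 = 6.08×10^8 J/(m^2 K).
ω = 2π / 3.15×10^7 s = 1.99×10^-7 s⁻¹.
Cω = 6.08×10^8 × 1.99×10^-7 = 121 W/(m²·K).
F₀ = A × Cω = 0.638 × 121 = 77.2 W/m².

77.2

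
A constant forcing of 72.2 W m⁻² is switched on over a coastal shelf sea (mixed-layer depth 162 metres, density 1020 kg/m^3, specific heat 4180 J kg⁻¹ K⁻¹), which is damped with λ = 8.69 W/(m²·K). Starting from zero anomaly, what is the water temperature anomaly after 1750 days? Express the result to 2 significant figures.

Areal heat capacity C = ρ c_p D = 1020 × 4180 × 162 = 6.91×10^8 J m⁻² K⁻¹.
τ = C / λ = 6.91×10^8 / 8.69 = 7.95×10^7 s.
Equilibrium anomaly ΔT_eq = F / λ = 72.2 / 8.69 = 8.31 K.
t = 1750 days = 1.51×10^8 s, so t/τ = 1.90.
ΔT(t) = ΔT_eq (1 − e^(−t/τ)) = 8.31 × (1 − e^−1.90) = 7.07 K.

7.1 K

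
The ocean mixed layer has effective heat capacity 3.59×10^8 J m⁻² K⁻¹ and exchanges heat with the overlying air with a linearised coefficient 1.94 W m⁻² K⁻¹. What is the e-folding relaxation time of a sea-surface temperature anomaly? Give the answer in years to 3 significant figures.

Areal heat capacity C = 3.59×10^8 J m⁻² K⁻¹ (given).
Relaxation time τ = C / λ = 3.59×10^8 / 1.94 = 1.85×10^8 s.
In years: 1.85×10^8 s / (3.156×10^7 s/year) = 5.86 years.

5.86 years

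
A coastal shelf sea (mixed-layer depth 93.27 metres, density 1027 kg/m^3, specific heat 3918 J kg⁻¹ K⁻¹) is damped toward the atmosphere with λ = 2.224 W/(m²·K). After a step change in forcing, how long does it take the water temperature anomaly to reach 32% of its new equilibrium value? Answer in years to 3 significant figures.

Areal heat capacity C = ρ c_p D = 1027 × 3918 × 93.27 = 3.75×10^8 J/(m²·K).
τ = C / λ = 3.75×10^8 / 2.224 = 1.69×10^8 s.
Fraction reached: 1 − e^(−t/τ) = 0.32 ⇒ t = −τ ln(1 − 0.32) = τ × 0.386.
t = 6.51×10^7 s = 2.06 years.

2.06 years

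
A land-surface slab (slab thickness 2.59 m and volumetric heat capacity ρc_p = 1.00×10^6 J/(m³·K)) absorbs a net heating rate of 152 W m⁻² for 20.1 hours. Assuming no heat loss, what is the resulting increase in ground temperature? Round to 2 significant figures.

4.2 K

Areal heat capacity C = ρc_p × D = 1.00×10^6 × 2.59 = 2.59×10^6 J m⁻² K⁻¹.
Net heat input Q = F Δt = 152 × (20.1 hours × 3600 s/hour) = 1.10×10^7 J/m².
ΔT = Q / C = 1.10×10^7 / 2.59×10^6 = 4.25 K.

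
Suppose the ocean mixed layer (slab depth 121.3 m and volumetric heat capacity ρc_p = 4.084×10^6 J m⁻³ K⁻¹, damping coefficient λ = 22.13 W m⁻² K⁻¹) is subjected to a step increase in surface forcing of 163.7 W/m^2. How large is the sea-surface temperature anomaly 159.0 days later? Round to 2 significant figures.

Areal heat capacity C = ρc_p × D = 4.084×10^6 × 121.3 = 4.95×10^8 J/(m^2 K).
τ = C / λ = 4.95×10^8 / 22.13 = 2.24×10^7 s.
Equilibrium anomaly ΔT_eq = F / λ = 163.7 / 22.13 = 7.40 K.
t = 159.0 days = 1.37×10^7 s, so t/τ = 0.614.
ΔT(t) = ΔT_eq (1 − e^(−t/τ)) = 7.40 × (1 − e^−0.614) = 3.39 K.

3.4 K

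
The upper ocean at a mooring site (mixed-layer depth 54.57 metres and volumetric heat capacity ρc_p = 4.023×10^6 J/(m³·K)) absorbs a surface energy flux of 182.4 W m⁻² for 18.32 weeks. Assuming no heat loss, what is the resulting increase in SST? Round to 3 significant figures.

9.21 K

Areal heat capacity C = ρc_p × D = 4.023×10^6 × 54.57 = 2.20×10^8 J/(m²·K).
Net heat input Q = F Δt = 182.4 × (18.32 weeks × 6.048×10^5 s/week) = 2.02×10^9 J/m².
ΔT = Q / C = 2.02×10^9 / 2.20×10^8 = 9.21 K.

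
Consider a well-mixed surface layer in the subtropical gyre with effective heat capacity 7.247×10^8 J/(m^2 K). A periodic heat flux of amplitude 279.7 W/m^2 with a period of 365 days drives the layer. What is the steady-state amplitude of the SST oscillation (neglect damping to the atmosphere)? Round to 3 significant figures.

1.94 K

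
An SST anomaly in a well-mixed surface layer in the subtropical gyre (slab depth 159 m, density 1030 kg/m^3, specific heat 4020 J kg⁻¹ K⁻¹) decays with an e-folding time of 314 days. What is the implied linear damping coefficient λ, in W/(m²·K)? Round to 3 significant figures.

Areal heat capacity C = ρ c_p D = 1030 × 4020 × 159 = 6.58×10^8 J m⁻² K⁻¹.
τ = 314 days = 2.71×10^7 s.
λ = C / τ = 6.58×10^8 / 2.71×10^7 = 24.3 W/(m²·K).

24.3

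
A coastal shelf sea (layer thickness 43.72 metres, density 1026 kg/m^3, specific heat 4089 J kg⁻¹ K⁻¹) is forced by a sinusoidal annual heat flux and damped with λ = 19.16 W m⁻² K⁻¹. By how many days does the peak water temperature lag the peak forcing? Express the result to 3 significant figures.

63.2 days

Areal heat capacity C = ρ c_p D = 1026 × 4089 × 43.72 = 1.83×10^8 J m⁻² K⁻¹.
ω = 2π / 3.15×10^7 s = 1.99×10^-7 s⁻¹.
Phase lag φ = arctan(Cω/λ) = arctan(36.5/19.16) = 1.09 rad.
Time lag = φ / ω = 1.09 / 1.99×10^-7 = 5.46×10^6 s = 63.2 days.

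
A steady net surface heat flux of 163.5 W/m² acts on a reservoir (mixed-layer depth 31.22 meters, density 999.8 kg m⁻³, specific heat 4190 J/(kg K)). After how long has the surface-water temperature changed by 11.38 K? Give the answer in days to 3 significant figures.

105 days

Areal heat capacity C = ρ c_p D = 999.8 × 4190 × 31.22 = 1.31×10^8 J m⁻² K⁻¹.
Time required: Δt = C ΔT / F = 1.31×10^8 × 11.38 / 163.5 = 9.10×10^6 s.
In days: 9.10×10^6 s / (86400 s/day) = 105 days.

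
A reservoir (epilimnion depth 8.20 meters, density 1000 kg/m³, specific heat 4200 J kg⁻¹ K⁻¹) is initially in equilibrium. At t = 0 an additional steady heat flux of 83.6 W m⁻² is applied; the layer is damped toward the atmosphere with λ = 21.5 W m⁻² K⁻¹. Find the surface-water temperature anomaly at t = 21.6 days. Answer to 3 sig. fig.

Areal heat capacity C = ρ c_p D = 1000 × 4200 × 8.20 = 3.44×10^7 J/(m²·K).
τ = C / λ = 3.44×10^7 / 21.5 = 1.60×10^6 s.
Equilibrium anomaly ΔT_eq = F / λ = 83.6 / 21.5 = 3.89 K.
t = 21.6 days = 1.87×10^6 s, so t/τ = 1.17.
ΔT(t) = ΔT_eq (1 − e^(−t/τ)) = 3.89 × (1 − e^−1.17) = 2.68 K.

2.68 K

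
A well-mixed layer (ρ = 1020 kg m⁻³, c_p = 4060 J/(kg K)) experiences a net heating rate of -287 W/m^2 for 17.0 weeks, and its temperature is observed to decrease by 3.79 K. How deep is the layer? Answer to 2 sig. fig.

Heat input Q = F Δt = -287 × 1.03×10^7 s = -2.95×10^9 J/m².
Required areal heat capacity C = Q / ΔT = 7.79×10^8 J/(m²·K).
Depth D = C / (ρ c_p) = 7.79×10^8 / (1020 × 4060) = 188 m.

190 m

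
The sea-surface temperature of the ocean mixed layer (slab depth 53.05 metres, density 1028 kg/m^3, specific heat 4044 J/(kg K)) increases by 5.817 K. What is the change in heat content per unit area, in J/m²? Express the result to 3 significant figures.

Areal heat capacity C = ρ c_p D = 1028 × 4044 × 53.05 = 2.21×10^8 J m⁻² K⁻¹.
ΔQ = C ΔT = 2.21×10^8 × 5.817 = 1.28×10^9 J/m².

1.28×10^9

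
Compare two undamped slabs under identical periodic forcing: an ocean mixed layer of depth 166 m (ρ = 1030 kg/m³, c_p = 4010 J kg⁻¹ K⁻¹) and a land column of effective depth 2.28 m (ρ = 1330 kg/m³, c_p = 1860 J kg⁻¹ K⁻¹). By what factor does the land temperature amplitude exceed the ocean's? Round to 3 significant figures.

122

C_ocean = 1030 × 4010 × 166 = 6.86×10^8 J/(m²·K).
C_land = 1330 × 1860 × 2.28 = 5.64×10^6 J/(m²·K).
Undamped amplitude ∝ 1/C, so A_land/A_ocean = C_ocean/C_land = 122.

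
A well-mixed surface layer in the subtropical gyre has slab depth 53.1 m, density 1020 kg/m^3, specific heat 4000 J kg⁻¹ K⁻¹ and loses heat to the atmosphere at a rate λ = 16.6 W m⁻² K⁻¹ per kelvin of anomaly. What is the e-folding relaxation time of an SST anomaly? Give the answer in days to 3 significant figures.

Areal heat capacity C = ρ c_p D = 1020 × 4000 × 53.1 = 2.17×10^8 J/(m²·K).
Relaxation time τ = C / λ = 2.17×10^8 / 16.6 = 1.31×10^7 s.
In days: 1.31×10^7 s / (86400 s/day) = 151 days.

151 days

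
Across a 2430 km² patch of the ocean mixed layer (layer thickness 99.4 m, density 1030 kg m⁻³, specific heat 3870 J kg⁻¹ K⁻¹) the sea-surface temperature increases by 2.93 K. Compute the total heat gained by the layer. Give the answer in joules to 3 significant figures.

2.82×10^18 J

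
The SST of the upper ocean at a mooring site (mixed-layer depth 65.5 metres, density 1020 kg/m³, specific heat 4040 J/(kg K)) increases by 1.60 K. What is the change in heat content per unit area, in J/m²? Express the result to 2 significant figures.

Areal heat capacity C = ρ c_p D = 1020 × 4040 × 65.5 = 2.70×10^8 J m⁻² K⁻¹.
ΔQ = C ΔT = 2.70×10^8 × 1.60 = 4.32×10^8 J/m².

4.3×10^8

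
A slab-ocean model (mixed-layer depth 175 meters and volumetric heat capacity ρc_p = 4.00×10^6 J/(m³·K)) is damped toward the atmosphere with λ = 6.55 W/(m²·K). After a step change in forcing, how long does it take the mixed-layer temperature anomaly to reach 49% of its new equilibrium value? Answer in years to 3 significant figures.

Areal heat capacity C = ρc_p × D = 4.00×10^6 × 175 = 7.00×10^8 J/(m^2 K).
τ = C / λ = 7.00×10^8 / 6.55 = 1.07×10^8 s.
Fraction reached: 1 − e^(−t/τ) = 0.49 ⇒ t = −τ ln(1 − 0.49) = τ × 0.673.
t = 7.20×10^7 s = 2.28 years.

2.28 years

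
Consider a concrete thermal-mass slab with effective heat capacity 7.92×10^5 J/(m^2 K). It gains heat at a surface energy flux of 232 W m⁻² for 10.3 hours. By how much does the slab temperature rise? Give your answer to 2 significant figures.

11 K

Areal heat capacity C = 7.92×10^5 J/(m^2 K) (given).
Net heat input Q = F Δt = 232 × (10.3 hours × 3600 s/hour) = 8.60×10^6 J/m².
ΔT = Q / C = 8.60×10^6 / 7.92×10^5 = 10.9 K.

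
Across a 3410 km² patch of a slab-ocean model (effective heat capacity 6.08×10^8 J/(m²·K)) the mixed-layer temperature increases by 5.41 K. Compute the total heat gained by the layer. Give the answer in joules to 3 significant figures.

Areal heat capacity C = 6.08×10^8 J/(m²·K) (given).
Heat per unit area: q = C ΔT = 6.08×10^8 × 5.41 = 3.29×10^9 J/m².
Total heat: Q = q × A = 3.29×10^9 × (3410 × 10⁶ m²) = 1.12×10^19 J.

1.12×10^19 J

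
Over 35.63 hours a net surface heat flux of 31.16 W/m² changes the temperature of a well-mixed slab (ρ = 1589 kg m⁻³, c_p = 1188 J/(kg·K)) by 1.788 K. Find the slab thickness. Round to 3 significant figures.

Heat input Q = F Δt = 31.16 × 1.28×10^5 s = 4.00×10^6 J/m².
Required areal heat capacity C = Q / ΔT = 2.24×10^6 J/(m²·K).
Depth D = C / (ρ c_p) = 2.24×10^6 / (1589 × 1188) = 1.18 m.

1.18 m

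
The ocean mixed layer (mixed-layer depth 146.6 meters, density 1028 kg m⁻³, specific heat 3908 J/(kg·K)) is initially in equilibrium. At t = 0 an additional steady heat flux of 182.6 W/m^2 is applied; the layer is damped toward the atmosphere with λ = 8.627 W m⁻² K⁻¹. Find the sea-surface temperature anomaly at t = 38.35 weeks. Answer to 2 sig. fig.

6.1 K

Areal heat capacity C = ρ c_p D = 1028 × 3908 × 146.6 = 5.89×10^8 J/(m²·K).
τ = C / λ = 5.89×10^8 / 8.627 = 6.83×10^7 s.
Equilibrium anomaly ΔT_eq = F / λ = 182.6 / 8.627 = 21.2 K.
t = 38.35 weeks = 2.32×10^7 s, so t/τ = 0.340.
ΔT(t) = ΔT_eq (1 − e^(−t/τ)) = 21.2 × (1 − e^−0.340) = 6.10 K.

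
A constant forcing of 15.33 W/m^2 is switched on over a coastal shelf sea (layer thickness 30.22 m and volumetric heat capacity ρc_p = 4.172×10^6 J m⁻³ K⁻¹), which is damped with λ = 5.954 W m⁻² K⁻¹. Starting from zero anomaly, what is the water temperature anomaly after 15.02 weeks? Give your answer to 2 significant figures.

0.90 K

Areal heat capacity C = ρc_p × D = 4.172×10^6 × 30.22 = 1.26×10^8 J/(m²·K).
τ = C / λ = 1.26×10^8 / 5.954 = 2.12×10^7 s.
Equilibrium anomaly ΔT_eq = F / λ = 15.33 / 5.954 = 2.57 K.
t = 15.02 weeks = 9.08×10^6 s, so t/τ = 0.429.
ΔT(t) = ΔT_eq (1 − e^(−t/τ)) = 2.57 × (1 − e^−0.429) = 0.898 K.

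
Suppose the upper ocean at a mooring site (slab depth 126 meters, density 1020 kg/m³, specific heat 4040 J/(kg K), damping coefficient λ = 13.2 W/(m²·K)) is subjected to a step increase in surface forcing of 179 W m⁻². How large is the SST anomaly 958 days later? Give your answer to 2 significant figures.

Areal heat capacity C = ρ c_p D = 1020 × 4040 × 126 = 5.19×10^8 J/(m²·K).
τ = C / λ = 5.19×10^8 / 13.2 = 3.93×10^7 s.
Equilibrium anomaly ΔT_eq = F / λ = 179 / 13.2 = 13.6 K.
t = 958 days = 8.28×10^7 s, so t/τ = 2.10.
ΔT(t) = ΔT_eq (1 − e^(−t/τ)) = 13.6 × (1 − e^−2.10) = 11.9 K.

12 K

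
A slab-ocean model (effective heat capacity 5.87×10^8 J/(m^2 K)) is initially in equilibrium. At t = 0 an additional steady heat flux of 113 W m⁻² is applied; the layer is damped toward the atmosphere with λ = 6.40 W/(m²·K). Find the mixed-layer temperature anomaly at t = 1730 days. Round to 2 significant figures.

Areal heat capacity C = 5.87×10^8 J/(m^2 K) (given).
τ = C / λ = 5.87×10^8 / 6.40 = 9.17×10^7 s.
Equilibrium anomaly ΔT_eq = F / λ = 113 / 6.40 = 17.7 K.
t = 1730 days = 1.49×10^8 s, so t/τ = 1.63.
ΔT(t) = ΔT_eq (1 − e^(−t/τ)) = 17.7 × (1 − e^−1.63) = 14.2 K.

14 K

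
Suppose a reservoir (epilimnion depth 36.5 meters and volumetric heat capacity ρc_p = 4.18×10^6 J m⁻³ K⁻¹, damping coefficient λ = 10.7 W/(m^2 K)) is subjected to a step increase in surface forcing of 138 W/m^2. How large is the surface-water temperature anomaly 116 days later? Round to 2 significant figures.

6.5 K

Areal heat capacity C = ρc_p × D = 4.18×10^6 × 36.5 = 1.53×10^8 J/(m^2 K).
τ = C / λ = 1.53×10^8 / 10.7 = 1.43×10^7 s.
Equilibrium anomaly ΔT_eq = F / λ = 138 / 10.7 = 12.9 K.
t = 116 days = 1.00×10^7 s, so t/τ = 0.703.
ΔT(t) = ΔT_eq (1 − e^(−t/τ)) = 12.9 × (1 − e^−0.703) = 6.51 K.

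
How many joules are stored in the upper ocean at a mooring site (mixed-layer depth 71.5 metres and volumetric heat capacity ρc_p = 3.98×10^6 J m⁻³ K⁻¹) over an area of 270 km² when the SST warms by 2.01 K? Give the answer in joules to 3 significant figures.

Areal heat capacity C = ρc_p × D = 3.98×10^6 × 71.5 = 2.85×10^8 J m⁻² K⁻¹.
Heat per unit area: q = C ΔT = 2.85×10^8 × 2.01 = 5.72×10^8 J/m².
Total heat: Q = q × A = 5.72×10^8 × (270 × 10⁶ m²) = 1.54×10^17 J.

1.54×10^17 J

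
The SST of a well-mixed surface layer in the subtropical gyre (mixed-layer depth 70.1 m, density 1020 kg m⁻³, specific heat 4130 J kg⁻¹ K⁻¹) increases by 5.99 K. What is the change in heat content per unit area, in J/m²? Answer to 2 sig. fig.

1.8×10^9

Areal heat capacity C = ρ c_p D = 1020 × 4130 × 70.1 = 2.95×10^8 J/(m^2 K).
ΔQ = C ΔT = 2.95×10^8 × 5.99 = 1.77×10^9 J/m².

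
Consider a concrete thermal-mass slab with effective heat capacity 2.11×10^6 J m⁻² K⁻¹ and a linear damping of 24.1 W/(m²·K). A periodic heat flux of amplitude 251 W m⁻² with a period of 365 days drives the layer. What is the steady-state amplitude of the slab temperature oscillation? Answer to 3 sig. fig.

10.4 K

Areal heat capacity C = 2.11×10^6 J m⁻² K⁻¹ (given).
Angular frequency ω = 2π / T = 2π / 3.15×10^7 s = 1.99×10^-7 s⁻¹.
√((Cω)² + λ²) = √((0.420)² + 24.1²) = 24.1 W/(m²·K).
Amplitude A = F₀ / √((Cω)²+λ²) = 251 / 24.1 = 10.4 K.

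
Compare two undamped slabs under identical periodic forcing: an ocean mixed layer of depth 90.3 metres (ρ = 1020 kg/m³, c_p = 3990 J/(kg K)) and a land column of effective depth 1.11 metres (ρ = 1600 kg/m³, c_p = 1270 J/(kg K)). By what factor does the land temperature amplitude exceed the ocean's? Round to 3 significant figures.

163

C_ocean = 1020 × 3990 × 90.3 = 3.68×10^8 J/(m²·K).
C_land = 1600 × 1270 × 1.11 = 2.26×10^6 J/(m²·K).
Undamped amplitude ∝ 1/C, so A_land/A_ocean = C_ocean/C_land = 163.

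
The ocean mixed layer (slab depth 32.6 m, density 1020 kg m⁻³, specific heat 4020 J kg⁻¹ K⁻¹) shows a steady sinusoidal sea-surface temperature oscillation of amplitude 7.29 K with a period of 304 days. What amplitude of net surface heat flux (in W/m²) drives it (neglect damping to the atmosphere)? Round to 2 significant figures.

230

Areal heat capacity C = ρ c_p D = 1020 × 4020 × 32.6 = 1.34×10^8 J/(m²·K).
ω = 2π / 2.63×10^7 s = 2.39×10^-7 s⁻¹.
Cω = 1.34×10^8 × 2.39×10^-7 = 32.0 W/(m²·K).
F₀ = A × Cω = 7.29 × 32.0 = 233 W/m².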